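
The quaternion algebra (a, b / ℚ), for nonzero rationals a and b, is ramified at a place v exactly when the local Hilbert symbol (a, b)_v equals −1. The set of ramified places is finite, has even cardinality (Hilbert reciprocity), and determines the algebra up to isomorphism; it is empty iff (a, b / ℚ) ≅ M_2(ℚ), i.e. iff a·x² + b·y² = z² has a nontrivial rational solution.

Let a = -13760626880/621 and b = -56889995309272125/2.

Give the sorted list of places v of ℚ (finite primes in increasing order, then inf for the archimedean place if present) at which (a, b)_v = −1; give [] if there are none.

Mod squares: a ≡ -838695, b ≡ -35530. Check v ∈ {∞, 2, 3, 5, 7, 11, 13, 17, 19, 23}.
v=11: a=11^1·(≡2), b=11^1·(≡4) mod 11; (2|11)=-1, (4|11)=+1; (−1)^{1·1·5}·(-1)^1·(+1)^1 = +1.
v=13: a=13^1·(≡3), b=13^2·(≡12) mod 13; (3|13)=+1, (12|13)=+1; (−1)^{1·2·6}·(+1)^2·(+1)^1 = +1.
v=3: a=3^-3·(≡2), b=3^4·(≡2) mod 3; (2|3)=-1, (2|3)=-1; (−1)^{-3·4·1}·(-1)^4·(-1)^-3 = -1.
v=23: a=23^-1·(≡16), b=23^2·(≡20) mod 23; (16|23)=+1, (20|23)=-1; (−1)^{-1·2·11}·(+1)^2·(-1)^-1 = -1.
v=∞: -838695 < 0 and -35530 < 0  ⇒  (a,b)_∞ = -1.
v=7: a=7^2·(≡6), b=7^2·(≡2) mod 7; (6|7)=-1, (2|7)=+1; (−1)^{2·2·3}·(-1)^2·(+1)^2 = +1.
v=17: a=17^1·(≡4), b=17^1·(≡8) mod 17; (4|17)=+1, (8|17)=+1; (−1)^{1·1·8}·(+1)^1·(+1)^1 = +1.
v=19: a=19^2·(≡15), b=19^3·(≡11) mod 19; (15|19)=-1, (11|19)=+1; (−1)^{2·3·9}·(-1)^3·(+1)^2 = -1.
v=5: a=5^1·(≡4), b=5^3·(≡4) mod 5; (4|5)=+1, (4|5)=+1; (−1)^{1·3·2}·(+1)^3·(+1)^1 = +1.
v=2: v_2(a)=6, v_2(b)=-1; units ≡ 1, 3 (mod 8); ε·ε+αω+βω = 0·1+6·1+-1·0 ≡ 0  ⇒  (a,b)_2 = +1.
|Ram(-838695, -35530)| = 4, even; anisotropic at {3, 19, 23, ∞}.

[3, 19, 23, inf]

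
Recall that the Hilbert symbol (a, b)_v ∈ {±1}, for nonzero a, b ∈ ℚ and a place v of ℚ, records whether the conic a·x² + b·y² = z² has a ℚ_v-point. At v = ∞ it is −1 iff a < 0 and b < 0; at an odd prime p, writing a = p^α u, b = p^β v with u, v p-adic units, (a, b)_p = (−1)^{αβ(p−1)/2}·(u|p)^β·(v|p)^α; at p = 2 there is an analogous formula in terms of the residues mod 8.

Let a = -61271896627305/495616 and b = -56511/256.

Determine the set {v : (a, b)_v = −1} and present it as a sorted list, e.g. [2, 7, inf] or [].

(a, b) ≡ (-4305, -6279) mod (ℚ^×)²; places V = {2, 3, 5, 7, 11, 13, 19, 23, 41, ∞}.
(a,b)_7: α=3, u≡2; β=1, v≡3 (mod 7); (2|7)=+1, (3|7)=-1; sign (−1)^1·+1^1·-1^3 = +1.
(a,b)_2: α=-12, β=-8; u≡7, v≡1 (mod 8); ε(u)ε(v)=1·0, αω(v)=-12·0, βω(u)=-8·0; sum ≡ 0  ⇒  +1.
(a,b)_5: α=1, u≡4; β=0, v≡4 (mod 5); (4|5)=+1, (4|5)=+1; sign (−1)^0·+1^0·+1^1 = +1.
(a,b)_∞: sgn(-4305)=−, sgn(-6279)=−, so -1.
(a,b)_41: α=1, u≡8; β=0, v≡11 (mod 41); (8|41)=+1, (11|41)=-1; sign (−1)^0·+1^0·-1^1 = -1.
(a,b)_11: α=-2, u≡8; β=0, v≡6 (mod 11); (8|11)=-1, (6|11)=-1; sign (−1)^0·-1^0·-1^-2 = +1.
(a,b)_3: α=3, u≡2; β=3, v≡1 (mod 3); (2|3)=-1, (1|3)=+1; sign (−1)^1·-1^3·+1^3 = +1.
(a,b)_13: α=2, u≡6; β=1, v≡11 (mod 13); (6|13)=-1, (11|13)=-1; sign (−1)^0·-1^1·-1^2 = -1.
(a,b)_19: α=2, u≡2; β=0, v≡10 (mod 19); (2|19)=-1, (10|19)=-1; sign (−1)^0·-1^0·-1^2 = +1.
(a,b)_23: α=2, u≡21; β=1, v≡9 (mod 23); (21|23)=-1, (9|23)=+1; sign (−1)^0·-1^1·+1^2 = -1.
(-4305, -6279 / ℚ) ramifies at {13, 23, 41, ∞}: a division algebra.

[13, 23, 41, inf]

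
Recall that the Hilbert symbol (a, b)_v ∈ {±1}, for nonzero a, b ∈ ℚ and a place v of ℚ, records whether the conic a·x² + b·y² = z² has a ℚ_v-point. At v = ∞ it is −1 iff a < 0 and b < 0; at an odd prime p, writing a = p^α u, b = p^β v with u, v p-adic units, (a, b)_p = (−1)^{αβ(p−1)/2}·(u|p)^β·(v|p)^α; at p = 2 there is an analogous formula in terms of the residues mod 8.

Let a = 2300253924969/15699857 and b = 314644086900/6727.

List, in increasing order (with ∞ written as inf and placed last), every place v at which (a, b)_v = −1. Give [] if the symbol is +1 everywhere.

Mod squares: a ≡ 17017, b ≡ 323323. Check v ∈ {∞, 2, 3, 5, 7, 11, 13, 17, 19, 29, 31}.
v=31: a=31^-4·(≡13), b=31^-2·(≡17) mod 31; (13|31)=-1, (17|31)=-1; (−1)^{-4·-2·15}·(-1)^-2·(-1)^-4 = +1.
v=5: a=5^0·(≡2), b=5^2·(≡3) mod 5; (2|5)=-1, (3|5)=-1; (−1)^{0·2·2}·(-1)^2·(-1)^0 = +1.
v=17: a=17^-1·(≡13), b=17^1·(≡1) mod 17; (13|17)=+1, (1|17)=+1; (−1)^{-1·1·8}·(+1)^1·(+1)^-1 = +1.
v=3: a=3^2·(≡1), b=3^4·(≡1) mod 3; (1|3)=+1, (1|3)=+1; (−1)^{2·4·1}·(+1)^4·(+1)^2 = +1.
v=19: a=19^2·(≡15), b=19^1·(≡8) mod 19; (15|19)=-1, (8|19)=-1; (−1)^{2·1·9}·(-1)^1·(-1)^2 = -1.
v=2: v_2(a)=0, v_2(b)=2; units ≡ 1, 3 (mod 8); ε·ε+αω+βω = 0·1+0·1+2·0 ≡ 0  ⇒  (a,b)_2 = +1.
v=11: a=11^1·(≡10), b=11^1·(≡1) mod 11; (10|11)=-1, (1|11)=+1; (−1)^{1·1·5}·(-1)^1·(+1)^1 = +1.
v=7: a=7^1·(≡2), b=7^-1·(≡5) mod 7; (2|7)=+1, (5|7)=-1; (−1)^{1·-1·3}·(+1)^-1·(-1)^1 = +1.
v=∞: 17017 > 0 and 323323 > 0  ⇒  (a,b)_∞ = +1.
v=29: a=29^4·(≡4), b=29^2·(≡14) mod 29; (4|29)=+1, (14|29)=-1; (−1)^{4·2·14}·(+1)^2·(-1)^4 = +1.
v=13: a=13^1·(≡4), b=13^1·(≡6) mod 13; (4|13)=+1, (6|13)=-1; (−1)^{1·1·6}·(+1)^1·(-1)^1 = -1.
Ram(17017, 323323) = {13, 19}; no ℚ_13-point on the conic.

[13, 19]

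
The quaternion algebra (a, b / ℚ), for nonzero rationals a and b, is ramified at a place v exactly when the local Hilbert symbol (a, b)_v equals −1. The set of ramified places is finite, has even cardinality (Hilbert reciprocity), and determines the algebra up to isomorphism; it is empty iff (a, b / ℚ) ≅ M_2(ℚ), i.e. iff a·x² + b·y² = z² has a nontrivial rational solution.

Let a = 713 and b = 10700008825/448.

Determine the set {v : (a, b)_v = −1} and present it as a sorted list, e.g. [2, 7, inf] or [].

(a, b) ≡ (713, 204631) mod (ℚ^×)²; places V = {2, 5, 7, 11, 23, 31, 41, ∞}.
(a,b)_31: α=1, u≡23; β=1, v≡3 (mod 31); (23|31)=-1, (3|31)=-1; sign (−1)^1·-1^1·-1^1 = -1.
(a,b)_11: α=0, u≡9; β=4, v≡5 (mod 11); (9|11)=+1, (5|11)=+1; sign (−1)^0·+1^4·+1^0 = +1.
(a,b)_2: α=0, β=-6; u≡1, v≡7 (mod 8); ε(u)ε(v)=0·1, αω(v)=0·0, βω(u)=-6·0; sum ≡ 0  ⇒  +1.
(a,b)_5: α=0, u≡3; β=2, v≡1 (mod 5); (3|5)=-1, (1|5)=+1; sign (−1)^0·-1^2·+1^0 = +1.
(a,b)_7: α=0, u≡6; β=-1, v≡2 (mod 7); (6|7)=-1, (2|7)=+1; sign (−1)^0·-1^-1·+1^0 = -1.
(a,b)_∞: sgn(713)=+, sgn(204631)=+, so +1.
(a,b)_23: α=1, u≡8; β=1, v≡10 (mod 23); (8|23)=+1, (10|23)=-1; sign (−1)^1·+1^1·-1^1 = +1.
(a,b)_41: α=0, u≡16; β=1, v≡27 (mod 41); (16|41)=+1, (27|41)=-1; sign (−1)^0·+1^1·-1^0 = +1.
(713, 204631 / ℚ) ramifies at {7, 31}: a division algebra.

[7, 31]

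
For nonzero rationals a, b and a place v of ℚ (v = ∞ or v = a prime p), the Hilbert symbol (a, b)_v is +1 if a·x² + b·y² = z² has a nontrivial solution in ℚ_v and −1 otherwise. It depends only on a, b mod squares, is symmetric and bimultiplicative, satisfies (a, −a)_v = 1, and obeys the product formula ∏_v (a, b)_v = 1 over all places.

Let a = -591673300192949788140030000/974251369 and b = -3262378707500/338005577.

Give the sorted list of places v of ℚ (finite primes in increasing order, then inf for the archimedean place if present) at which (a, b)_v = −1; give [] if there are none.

[29, inf]

Mod squares: a ≡ -247110827, b ≡ -346579. Check v ∈ {∞, 2, 3, 5, 7, 11, 13, 17, 19, 23, 29, 31, 37}.
v=31: a=31^1·(≡30), b=31^0·(≡2) mod 31; (30|31)=-1, (2|31)=+1; (−1)^{1·0·15}·(-1)^0·(+1)^1 = +1.
v=3: a=3^2·(≡1), b=3^0·(≡2) mod 3; (1|3)=+1, (2|3)=-1; (−1)^{2·0·1}·(+1)^0·(-1)^2 = +1.
v=5: a=5^4·(≡3), b=5^4·(≡4) mod 5; (3|5)=-1, (4|5)=+1; (−1)^{4·4·2}·(-1)^4·(+1)^4 = +1.
v=17: a=17^1·(≡2), b=17^-1·(≡15) mod 17; (2|17)=+1, (15|17)=+1; (−1)^{1·-1·8}·(+1)^-1·(+1)^1 = +1.
v=2: v_2(a)=4, v_2(b)=2; units ≡ 5, 5 (mod 8); ε·ε+αω+βω = 0·0+4·1+2·1 ≡ 0  ⇒  (a,b)_2 = +1.
v=13: a=13^-2·(≡5), b=13^-2·(≡4) mod 13; (5|13)=-1, (4|13)=+1; (−1)^{-2·-2·6}·(-1)^-2·(+1)^-2 = +1.
v=23: a=23^3·(≡2), b=23^2·(≡16) mod 23; (2|23)=+1, (16|23)=+1; (−1)^{3·2·11}·(+1)^2·(+1)^3 = +1.
v=7: a=7^-8·(≡4), b=7^-6·(≡6) mod 7; (4|7)=+1, (6|7)=-1; (−1)^{-8·-6·3}·(+1)^-6·(-1)^-8 = +1.
v=∞: -247110827 < 0 and -346579 < 0  ⇒  (a,b)_∞ = -1.
v=29: a=29^3·(≡7), b=29^1·(≡17) mod 29; (7|29)=+1, (17|29)=-1; (−1)^{3·1·14}·(+1)^1·(-1)^3 = -1.
v=11: a=11^2·(≡5), b=11^2·(≡4) mod 11; (5|11)=+1, (4|11)=+1; (−1)^{2·2·5}·(+1)^2·(+1)^2 = +1.
v=37: a=37^3·(≡14), b=37^1·(≡2) mod 37; (14|37)=-1, (2|37)=-1; (−1)^{3·1·18}·(-1)^1·(-1)^3 = +1.
v=19: a=19^3·(≡5), b=19^1·(≡2) mod 19; (5|19)=+1, (2|19)=-1; (−1)^{3·1·9}·(+1)^1·(-1)^3 = +1.
(-247110827, -346579 / ℚ) ramifies at {29, ∞}: a division algebra.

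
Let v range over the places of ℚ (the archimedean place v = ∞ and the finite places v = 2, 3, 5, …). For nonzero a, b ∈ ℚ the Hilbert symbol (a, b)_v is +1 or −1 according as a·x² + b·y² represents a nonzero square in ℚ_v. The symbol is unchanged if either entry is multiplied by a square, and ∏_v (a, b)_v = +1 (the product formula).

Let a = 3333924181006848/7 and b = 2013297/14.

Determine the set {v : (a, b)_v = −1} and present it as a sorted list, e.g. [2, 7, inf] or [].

[3, 13]

(a, b) ≡ (6006, 462) mod (ℚ^×)²; places V = {2, 3, 7, 11, 13, 19, ∞}.
(a,b)_11: α=1, u≡2; β=1, v≡3 (mod 11); (2|11)=-1, (3|11)=+1; sign (−1)^1·-1^1·+1^1 = +1.
(a,b)_2: α=9, β=-1; u≡3, v≡7 (mod 8); ε(u)ε(v)=1·1, αω(v)=9·0, βω(u)=-1·1; sum ≡ 0  ⇒  +1.
(a,b)_7: α=-1, u≡2; β=-1, v≡3 (mod 7); (2|7)=+1, (3|7)=-1; sign (−1)^1·+1^-1·-1^-1 = +1.
(a,b)_13: α=5, u≡5; β=2, v≡5 (mod 13); (5|13)=-1, (5|13)=-1; sign (−1)^0·-1^2·-1^5 = -1.
(a,b)_∞: sgn(6006)=+, sgn(462)=+, so +1.
(a,b)_3: α=13, u≡1; β=1, v≡1 (mod 3); (1|3)=+1, (1|3)=+1; sign (−1)^1·+1^1·+1^13 = -1.
(a,b)_19: α=0, u≡15; β=2, v≡17 (mod 19); (15|19)=-1, (17|19)=+1; sign (−1)^0·-1^2·+1^0 = +1.
(6006, 462 / ℚ) ramifies at {3, 13}: a division algebra.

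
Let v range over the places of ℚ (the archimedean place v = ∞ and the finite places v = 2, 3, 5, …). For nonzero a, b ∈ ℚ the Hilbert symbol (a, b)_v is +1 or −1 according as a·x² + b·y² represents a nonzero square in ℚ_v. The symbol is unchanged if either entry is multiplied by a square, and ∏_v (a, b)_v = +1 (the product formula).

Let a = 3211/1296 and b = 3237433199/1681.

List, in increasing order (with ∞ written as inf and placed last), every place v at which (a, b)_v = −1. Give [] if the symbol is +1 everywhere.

[2, 7, 11, 13]

(a, b) ≡ (19, 31031) mod (ℚ^×)²; places V = {2, 3, 7, 11, 13, 17, 19, 31, 41, ∞}.
(a,b)_∞: sgn(19)=+, sgn(31031)=+, so +1.
(a,b)_19: α=1, u≡9; β=2, v≡6 (mod 19); (9|19)=+1, (6|19)=+1; sign (−1)^0·+1^2·+1^1 = +1.
(a,b)_2: α=-4, β=0; u≡3, v≡7 (mod 8); ε(u)ε(v)=1·1, αω(v)=-4·0, βω(u)=0·1; sum ≡ 1  ⇒  -1.
(a,b)_31: α=0, u≡28; β=1, v≡18 (mod 31); (28|31)=+1, (18|31)=+1; sign (−1)^0·+1^1·+1^0 = +1.
(a,b)_13: α=2, u≡5; β=1, v≡8 (mod 13); (5|13)=-1, (8|13)=-1; sign (−1)^0·-1^1·-1^2 = -1.
(a,b)_17: α=0, u≡8; β=2, v≡5 (mod 17); (8|17)=+1, (5|17)=-1; sign (−1)^0·+1^2·-1^0 = +1.
(a,b)_41: α=0, u≡12; β=-2, v≡14 (mod 41); (12|41)=-1, (14|41)=-1; sign (−1)^0·-1^-2·-1^0 = +1.
(a,b)_11: α=0, u≡6; β=1, v≡4 (mod 11); (6|11)=-1, (4|11)=+1; sign (−1)^0·-1^1·+1^0 = -1.
(a,b)_7: α=0, u≡5; β=1, v≡2 (mod 7); (5|7)=-1, (2|7)=+1; sign (−1)^0·-1^1·+1^0 = -1.
(a,b)_3: α=-4, u≡1; β=0, v≡2 (mod 3); (1|3)=+1, (2|3)=-1; sign (−1)^0·+1^0·-1^-4 = +1.
(19, 31031 / ℚ) ramifies at {2, 7, 11, 13}: a division algebra.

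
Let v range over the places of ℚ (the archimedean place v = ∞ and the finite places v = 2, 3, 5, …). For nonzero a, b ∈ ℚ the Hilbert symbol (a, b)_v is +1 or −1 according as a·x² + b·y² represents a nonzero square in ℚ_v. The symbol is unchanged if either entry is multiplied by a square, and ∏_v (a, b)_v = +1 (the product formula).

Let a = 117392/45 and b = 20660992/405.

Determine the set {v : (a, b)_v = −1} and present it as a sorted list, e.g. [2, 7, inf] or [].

[11, 29]

Mod squares: a ≡ 36685, b ≡ 3335. Check v ∈ {∞, 2, 3, 5, 11, 23, 29}.
v=11: a=11^1·(≡2), b=11^2·(≡6) mod 11; (2|11)=-1, (6|11)=-1; (−1)^{1·2·5}·(-1)^2·(-1)^1 = -1.
v=23: a=23^1·(≡2), b=23^1·(≡11) mod 23; (2|23)=+1, (11|23)=-1; (−1)^{1·1·11}·(+1)^1·(-1)^1 = +1.
v=5: a=5^-1·(≡3), b=5^-1·(≡2) mod 5; (3|5)=-1, (2|5)=-1; (−1)^{-1·-1·2}·(-1)^-1·(-1)^-1 = +1.
v=∞: 36685 > 0 and 3335 > 0  ⇒  (a,b)_∞ = +1.
v=2: v_2(a)=4, v_2(b)=8; units ≡ 5, 7 (mod 8); ε·ε+αω+βω = 0·1+4·0+8·1 ≡ 0  ⇒  (a,b)_2 = +1.
v=29: a=29^1·(≡21), b=29^1·(≡24) mod 29; (21|29)=-1, (24|29)=+1; (−1)^{1·1·14}·(-1)^1·(+1)^1 = -1.
v=3: a=3^-2·(≡1), b=3^-4·(≡2) mod 3; (1|3)=+1, (2|3)=-1; (−1)^{-2·-4·1}·(+1)^-4·(-1)^-2 = +1.
|Ram(36685, 3335)| = 2, even; anisotropic at {11, 29}.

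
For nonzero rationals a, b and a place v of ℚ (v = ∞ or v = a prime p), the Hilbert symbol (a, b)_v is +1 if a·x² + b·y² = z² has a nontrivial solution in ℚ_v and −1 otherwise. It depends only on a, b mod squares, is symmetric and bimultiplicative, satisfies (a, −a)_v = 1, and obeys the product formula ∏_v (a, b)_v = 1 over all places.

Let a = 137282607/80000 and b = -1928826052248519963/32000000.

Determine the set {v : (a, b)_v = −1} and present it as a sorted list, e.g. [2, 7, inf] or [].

[2, 3]

(a, b) ≡ (28014, -966) mod (ℚ^×)²; places V = {2, 3, 5, 7, 11, 23, 29, ∞}.
(a,b)_2: α=-7, β=-11; u≡7, v≡5 (mod 8); ε(u)ε(v)=1·0, αω(v)=-7·1, βω(u)=-11·0; sum ≡ 1  ⇒  -1.
(a,b)_7: α=1, u≡5; β=1, v≡4 (mod 7); (5|7)=-1, (4|7)=+1; sign (−1)^1·-1^1·+1^1 = +1.
(a,b)_3: α=5, u≡2; β=7, v≡2 (mod 3); (2|3)=-1, (2|3)=-1; sign (−1)^1·-1^7·-1^5 = -1.
(a,b)_11: α=2, u≡2; β=4, v≡2 (mod 11); (2|11)=-1, (2|11)=-1; sign (−1)^0·-1^4·-1^2 = +1.
(a,b)_23: α=1, u≡17; β=3, v≡2 (mod 23); (17|23)=-1, (2|23)=+1; sign (−1)^1·-1^3·+1^1 = +1.
(a,b)_5: α=-4, u≡4; β=-6, v≡4 (mod 5); (4|5)=+1, (4|5)=+1; sign (−1)^0·+1^-6·+1^-4 = +1.
(a,b)_∞: sgn(28014)=+, sgn(-966)=−, so +1.
(a,b)_29: α=1, u≡7; β=4, v≡5 (mod 29); (7|29)=+1, (5|29)=+1; sign (−1)^0·+1^4·+1^1 = +1.
|Ram(28014, -966)| = 2, even; anisotropic at {2, 3}.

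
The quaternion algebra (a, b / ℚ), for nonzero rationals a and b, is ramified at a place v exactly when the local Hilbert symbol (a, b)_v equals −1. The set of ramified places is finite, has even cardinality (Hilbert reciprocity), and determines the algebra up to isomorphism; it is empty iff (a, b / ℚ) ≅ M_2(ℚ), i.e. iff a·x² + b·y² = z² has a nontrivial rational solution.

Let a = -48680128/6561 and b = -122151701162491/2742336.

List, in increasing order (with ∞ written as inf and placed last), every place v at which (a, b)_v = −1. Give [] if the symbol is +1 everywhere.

[43, inf]

(a, b) ≡ (-43, -451) mod (ℚ^×)²; places V = {2, 3, 7, 11, 13, 19, 23, 41, 43, ∞}.
(a,b)_13: α=0, u≡4; β=2, v≡12 (mod 13); (4|13)=+1, (12|13)=+1; sign (−1)^0·+1^2·+1^0 = +1.
(a,b)_43: α=1, u≡33; β=2, v≡26 (mod 43); (33|43)=-1, (26|43)=-1; sign (−1)^0·-1^2·-1^1 = -1.
(a,b)_23: α=0, u≡18; β=-2, v≡18 (mod 23); (18|23)=+1, (18|23)=+1; sign (−1)^0·+1^-2·+1^0 = +1.
(a,b)_41: α=0, u≡33; β=1, v≡30 (mod 41); (33|41)=+1, (30|41)=-1; sign (−1)^0·+1^1·-1^0 = +1.
(a,b)_∞: sgn(-43)=−, sgn(-451)=−, so -1.
(a,b)_2: α=6, β=-6; u≡5, v≡5 (mod 8); ε(u)ε(v)=0·0, αω(v)=6·1, βω(u)=-6·1; sum ≡ 0  ⇒  +1.
(a,b)_11: α=0, u≡4; β=1, v≡9 (mod 11); (4|11)=+1, (9|11)=+1; sign (−1)^0·+1^1·+1^0 = +1.
(a,b)_7: α=2, u≡5; β=4, v≡1 (mod 7); (5|7)=-1, (1|7)=+1; sign (−1)^0·-1^4·+1^2 = +1.
(a,b)_19: α=2, u≡15; β=2, v≡4 (mod 19); (15|19)=-1, (4|19)=+1; sign (−1)^0·-1^2·+1^2 = +1.
(a,b)_3: α=-8, u≡2; β=-4, v≡2 (mod 3); (2|3)=-1, (2|3)=-1; sign (−1)^0·-1^-4·-1^-8 = +1.
Ram(-43, -451) = {43, ∞}; no ℚ_43-point on the conic.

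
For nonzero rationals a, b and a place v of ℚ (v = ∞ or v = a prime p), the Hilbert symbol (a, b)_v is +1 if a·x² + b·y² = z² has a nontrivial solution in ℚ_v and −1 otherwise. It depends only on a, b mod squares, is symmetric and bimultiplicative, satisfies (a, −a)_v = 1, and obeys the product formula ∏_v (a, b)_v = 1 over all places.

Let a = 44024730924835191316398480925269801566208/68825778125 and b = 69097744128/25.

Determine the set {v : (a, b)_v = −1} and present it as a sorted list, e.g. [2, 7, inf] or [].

[3, 5, 7, 11, 29, 31]

(a, b) ≡ (2076690, 320943) mod (ℚ^×)²; places V = {2, 3, 5, 7, 11, 13, 17, 19, 29, 31, ∞}.
(a,b)_31: α=3, u≡29; β=1, v≡26 (mod 31); (29|31)=-1, (26|31)=-1; sign (−1)^1·-1^1·-1^3 = -1.
(a,b)_5: α=-5, u≡2; β=-2, v≡3 (mod 5); (2|5)=-1, (3|5)=-1; sign (−1)^0·-1^-2·-1^-5 = -1.
(a,b)_19: α=-4, u≡17; β=0, v≡10 (mod 19); (17|19)=+1, (10|19)=-1; sign (−1)^0·+1^0·-1^-4 = +1.
(a,b)_11: α=1, u≡7; β=0, v≡2 (mod 11); (7|11)=-1, (2|11)=-1; sign (−1)^0·-1^0·-1^1 = -1.
(a,b)_17: α=4, u≡13; β=1, v≡9 (mod 17); (13|17)=+1, (9|17)=+1; sign (−1)^0·+1^1·+1^4 = +1.
(a,b)_∞: sgn(2076690)=+, sgn(320943)=+, so +1.
(a,b)_7: α=5, u≡3; β=1, v≡6 (mod 7); (3|7)=-1, (6|7)=-1; sign (−1)^1·-1^1·-1^5 = -1.
(a,b)_3: α=1, u≡1; β=1, v≡1 (mod 3); (1|3)=+1, (1|3)=+1; sign (−1)^1·+1^1·+1^1 = -1.
(a,b)_13: α=-2, u≡6; β=0, v≡3 (mod 13); (6|13)=-1, (3|13)=+1; sign (−1)^0·-1^0·+1^-2 = +1.
(a,b)_2: α=41, β=8; u≡1, v≡7 (mod 8); ε(u)ε(v)=0·1, αω(v)=41·0, βω(u)=8·0; sum ≡ 0  ⇒  +1.
(a,b)_29: α=9, u≡24; β=3, v≡8 (mod 29); (24|29)=+1, (8|29)=-1; sign (−1)^0·+1^3·-1^9 = -1.
(2076690, 320943 / ℚ) ramifies at {3, 5, 7, 11, 29, 31}: a division algebra.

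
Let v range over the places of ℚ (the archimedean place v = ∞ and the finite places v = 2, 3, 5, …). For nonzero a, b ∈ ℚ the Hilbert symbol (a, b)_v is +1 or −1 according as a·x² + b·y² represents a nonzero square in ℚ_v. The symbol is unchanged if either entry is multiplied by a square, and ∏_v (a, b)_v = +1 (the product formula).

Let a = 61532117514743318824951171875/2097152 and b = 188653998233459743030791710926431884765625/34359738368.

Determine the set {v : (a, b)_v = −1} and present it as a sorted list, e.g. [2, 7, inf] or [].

[2, 3, 17, 37]

Mod squares: a ≡ 29526, b ≡ 3570. Check v ∈ {∞, 2, 3, 5, 7, 13, 17, 19, 29, 37}.
v=13: a=13^2·(≡4), b=13^4·(≡6) mod 13; (4|13)=+1, (6|13)=-1; (−1)^{2·4·6}·(+1)^4·(-1)^2 = +1.
v=5: a=5^12·(≡1), b=5^13·(≡1) mod 5; (1|5)=+1, (1|5)=+1; (−1)^{12·13·2}·(+1)^13·(+1)^12 = +1.
v=29: a=29^4·(≡9), b=29^6·(≡17) mod 29; (9|29)=+1, (17|29)=-1; (−1)^{4·6·14}·(+1)^6·(-1)^4 = +1.
v=2: v_2(a)=-21, v_2(b)=-35; units ≡ 3, 1 (mod 8); ε·ε+αω+βω = 1·0+-21·0+-35·1 ≡ 1  ⇒  (a,b)_2 = -1.
v=∞: 29526 > 0 and 3570 > 0  ⇒  (a,b)_∞ = +1.
v=7: a=7^1·(≡1), b=7^1·(≡3) mod 7; (1|7)=+1, (3|7)=-1; (−1)^{1·1·3}·(+1)^1·(-1)^1 = +1.
v=19: a=19^3·(≡18), b=19^6·(≡4) mod 19; (18|19)=-1, (4|19)=+1; (−1)^{3·6·9}·(-1)^6·(+1)^3 = +1.
v=17: a=17^2·(≡7), b=17^3·(≡14) mod 17; (7|17)=-1, (14|17)=-1; (−1)^{2·3·8}·(-1)^3·(-1)^2 = -1.
v=37: a=37^3·(≡28), b=37^4·(≡8) mod 37; (28|37)=+1, (8|37)=-1; (−1)^{3·4·18}·(+1)^4·(-1)^3 = -1.
v=3: a=3^1·(≡2), b=3^1·(≡2) mod 3; (2|3)=-1, (2|3)=-1; (−1)^{1·1·1}·(-1)^1·(-1)^1 = -1.
|Ram(29526, 3570)| = 4, even; anisotropic at {2, 3, 17, 37}.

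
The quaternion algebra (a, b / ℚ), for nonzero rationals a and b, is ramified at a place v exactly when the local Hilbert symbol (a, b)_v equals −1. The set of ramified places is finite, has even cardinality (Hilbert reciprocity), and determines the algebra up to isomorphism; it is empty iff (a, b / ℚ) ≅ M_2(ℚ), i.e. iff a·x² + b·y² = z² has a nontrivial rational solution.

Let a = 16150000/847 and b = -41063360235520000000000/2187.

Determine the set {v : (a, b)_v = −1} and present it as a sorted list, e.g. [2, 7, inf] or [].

(a, b) ≡ (11305, -399) mod (ℚ^×)²; places V = {2, 3, 5, 7, 11, 17, 19, ∞}.
(a,b)_7: α=-1, u≡3; β=1, v≡6 (mod 7); (3|7)=-1, (6|7)=-1; sign (−1)^1·-1^1·-1^-1 = -1.
(a,b)_∞: sgn(11305)=+, sgn(-399)=−, so +1.
(a,b)_3: α=0, u≡1; β=-7, v≡2 (mod 3); (1|3)=+1, (2|3)=-1; sign (−1)^0·+1^-7·-1^0 = +1.
(a,b)_11: α=-2, u≡6; β=0, v≡2 (mod 11); (6|11)=-1, (2|11)=-1; sign (−1)^0·-1^0·-1^-2 = +1.
(a,b)_2: α=4, β=20; u≡1, v≡1 (mod 8); ε(u)ε(v)=0·0, αω(v)=4·0, βω(u)=20·0; sum ≡ 0  ⇒  +1.
(a,b)_19: α=1, u≡17; β=3, v≡1 (mod 19); (17|19)=+1, (1|19)=+1; sign (−1)^1·+1^3·+1^1 = -1.
(a,b)_5: α=5, u≡4; β=10, v≡1 (mod 5); (4|5)=+1, (1|5)=+1; sign (−1)^0·+1^10·+1^5 = +1.
(a,b)_17: α=1, u≡15; β=4, v≡1 (mod 17); (15|17)=+1, (1|17)=+1; sign (−1)^0·+1^4·+1^1 = +1.
|Ram(11305, -399)| = 2, even; anisotropic at {7, 19}.

[7, 19]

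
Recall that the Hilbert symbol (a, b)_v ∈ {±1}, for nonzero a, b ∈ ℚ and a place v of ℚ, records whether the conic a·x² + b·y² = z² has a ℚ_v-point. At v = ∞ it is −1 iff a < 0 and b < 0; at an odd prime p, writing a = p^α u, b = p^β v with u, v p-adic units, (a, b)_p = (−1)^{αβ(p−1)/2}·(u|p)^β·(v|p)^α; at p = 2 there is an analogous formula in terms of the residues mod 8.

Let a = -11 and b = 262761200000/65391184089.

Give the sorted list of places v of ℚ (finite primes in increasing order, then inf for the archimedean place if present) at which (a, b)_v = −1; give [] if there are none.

Mod squares: a ≡ -11, b ≡ 230. Check v ∈ {∞, 2, 3, 5, 7, 11, 13, 23, 41}.
v=7: a=7^0·(≡3), b=7^-2·(≡3) mod 7; (3|7)=-1, (3|7)=-1; (−1)^{0·-2·3}·(-1)^-2·(-1)^0 = +1.
v=2: v_2(a)=0, v_2(b)=7; units ≡ 5, 3 (mod 8); ε·ε+αω+βω = 0·1+0·1+7·1 ≡ 1  ⇒  (a,b)_2 = -1.
v=41: a=41^0·(≡30), b=41^-2·(≡10) mod 41; (30|41)=-1, (10|41)=+1; (−1)^{0·-2·20}·(-1)^-2·(+1)^0 = +1.
v=11: a=11^1·(≡10), b=11^-2·(≡7) mod 11; (10|11)=-1, (7|11)=-1; (−1)^{1·-2·5}·(-1)^-2·(-1)^1 = -1.
v=3: a=3^0·(≡1), b=3^-8·(≡2) mod 3; (1|3)=+1, (2|3)=-1; (−1)^{0·-8·1}·(+1)^-8·(-1)^0 = +1.
v=∞: -11 < 0 and 230 > 0  ⇒  (a,b)_∞ = +1.
v=23: a=23^0·(≡12), b=23^1·(≡14) mod 23; (12|23)=+1, (14|23)=-1; (−1)^{0·1·11}·(+1)^1·(-1)^0 = +1.
v=5: a=5^0·(≡4), b=5^5·(≡1) mod 5; (4|5)=+1, (1|5)=+1; (−1)^{0·5·2}·(+1)^5·(+1)^0 = +1.
v=13: a=13^0·(≡2), b=13^4·(≡3) mod 13; (2|13)=-1, (3|13)=+1; (−1)^{0·4·6}·(-1)^4·(+1)^0 = +1.
Ram(-11, 230) = {2, 11}; no ℚ_2-point on the conic.

[2, 11]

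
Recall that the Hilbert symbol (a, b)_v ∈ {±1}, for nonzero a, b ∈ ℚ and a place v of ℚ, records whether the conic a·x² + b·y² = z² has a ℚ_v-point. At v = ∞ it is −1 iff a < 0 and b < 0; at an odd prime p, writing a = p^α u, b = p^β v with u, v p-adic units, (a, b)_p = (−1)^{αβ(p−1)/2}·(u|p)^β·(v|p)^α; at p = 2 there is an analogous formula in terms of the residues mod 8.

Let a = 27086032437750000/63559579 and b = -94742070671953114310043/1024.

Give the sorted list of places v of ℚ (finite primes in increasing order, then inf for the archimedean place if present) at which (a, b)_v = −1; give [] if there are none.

(a, b) ≡ (3573349, -155363) mod (ℚ^×)²; places V = {2, 3, 5, 11, 13, 17, 19, 23, 31, 37, 59, ∞}.
(a,b)_5: α=6, u≡4; β=0, v≡3 (mod 5); (4|5)=+1, (3|5)=-1; sign (−1)^0·+1^0·-1^6 = +1.
(a,b)_3: α=2, u≡1; β=4, v≡1 (mod 3); (1|3)=+1, (1|3)=+1; sign (−1)^0·+1^4·+1^2 = +1.
(a,b)_59: α=-2, u≡10; β=0, v≡6 (mod 59); (10|59)=-1, (6|59)=-1; sign (−1)^0·-1^0·-1^-2 = +1.
(a,b)_13: α=1, u≡4; β=3, v≡3 (mod 13); (4|13)=+1, (3|13)=+1; sign (−1)^0·+1^3·+1^1 = +1.
(a,b)_17: α=1, u≡13; β=1, v≡14 (mod 17); (13|17)=+1, (14|17)=-1; sign (−1)^0·+1^1·-1^1 = -1.
(a,b)_∞: sgn(3573349)=+, sgn(-155363)=−, so +1.
(a,b)_2: α=4, β=-10; u≡5, v≡5 (mod 8); ε(u)ε(v)=0·0, αω(v)=4·1, βω(u)=-10·1; sum ≡ 0  ⇒  +1.
(a,b)_11: α=2, u≡7; β=2, v≡1 (mod 11); (7|11)=-1, (1|11)=+1; sign (−1)^0·-1^2·+1^2 = +1.
(a,b)_37: α=1, u≡21; β=3, v≡2 (mod 37); (21|37)=+1, (2|37)=-1; sign (−1)^0·+1^3·-1^1 = -1.
(a,b)_23: α=3, u≡17; β=4, v≡13 (mod 23); (17|23)=-1, (13|23)=+1; sign (−1)^0·-1^4·+1^3 = +1.
(a,b)_31: α=-2, u≡14; β=2, v≡14 (mod 31); (14|31)=+1, (14|31)=+1; sign (−1)^0·+1^2·+1^-2 = +1.
(a,b)_19: α=-1, u≡16; β=1, v≡8 (mod 19); (16|19)=+1, (8|19)=-1; sign (−1)^1·+1^1·-1^-1 = +1.
|Ram(3573349, -155363)| = 2, even; anisotropic at {17, 37}.

[17, 37]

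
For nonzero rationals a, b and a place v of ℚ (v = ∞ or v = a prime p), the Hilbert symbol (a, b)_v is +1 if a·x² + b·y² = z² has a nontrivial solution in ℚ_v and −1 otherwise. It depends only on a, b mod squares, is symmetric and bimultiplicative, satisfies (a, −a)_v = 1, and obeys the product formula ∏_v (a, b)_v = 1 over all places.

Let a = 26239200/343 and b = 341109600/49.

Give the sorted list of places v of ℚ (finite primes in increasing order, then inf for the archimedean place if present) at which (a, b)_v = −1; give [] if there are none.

Mod squares: a ≡ 546, b ≡ 6. Check v ∈ {∞, 2, 3, 5, 7, 13, 29}.
v=∞: 546 > 0 and 6 > 0  ⇒  (a,b)_∞ = +1.
v=3: a=3^1·(≡2), b=3^1·(≡2) mod 3; (2|3)=-1, (2|3)=-1; (−1)^{1·1·1}·(-1)^1·(-1)^1 = -1.
v=2: v_2(a)=5, v_2(b)=5; units ≡ 1, 3 (mod 8); ε·ε+αω+βω = 0·1+5·1+5·0 ≡ 1  ⇒  (a,b)_2 = -1.
v=5: a=5^2·(≡1), b=5^2·(≡1) mod 5; (1|5)=+1, (1|5)=+1; (−1)^{2·2·2}·(+1)^2·(+1)^2 = +1.
v=29: a=29^2·(≡24), b=29^2·(≡9) mod 29; (24|29)=+1, (9|29)=+1; (−1)^{2·2·14}·(+1)^2·(+1)^2 = +1.
v=13: a=13^1·(≡4), b=13^2·(≡2) mod 13; (4|13)=+1, (2|13)=-1; (−1)^{1·2·6}·(+1)^2·(-1)^1 = -1.
v=7: a=7^-3·(≡1), b=7^-2·(≡6) mod 7; (1|7)=+1, (6|7)=-1; (−1)^{-3·-2·3}·(+1)^-2·(-1)^-3 = -1.
(546, 6 / ℚ) ramifies at {2, 3, 7, 13}: a division algebra.

[2, 3, 7, 13]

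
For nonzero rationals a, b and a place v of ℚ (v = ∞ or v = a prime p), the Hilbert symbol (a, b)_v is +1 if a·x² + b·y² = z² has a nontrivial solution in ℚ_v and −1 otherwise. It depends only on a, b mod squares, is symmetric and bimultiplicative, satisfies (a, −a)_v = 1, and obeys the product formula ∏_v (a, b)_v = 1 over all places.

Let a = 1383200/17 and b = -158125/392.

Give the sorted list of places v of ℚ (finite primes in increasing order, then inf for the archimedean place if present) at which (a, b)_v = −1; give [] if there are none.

(a, b) ≡ (58786, -506) mod (ℚ^×)²; places V = {2, 5, 7, 11, 13, 17, 19, 23, ∞}.
(a,b)_17: α=-1, u≡12; β=0, v≡9 (mod 17); (12|17)=-1, (9|17)=+1; sign (−1)^0·-1^0·+1^-1 = +1.
(a,b)_7: α=1, u≡6; β=-2, v≡5 (mod 7); (6|7)=-1, (5|7)=-1; sign (−1)^0·-1^-2·-1^1 = -1.
(a,b)_13: α=1, u≡2; β=0, v≡10 (mod 13); (2|13)=-1, (10|13)=+1; sign (−1)^0·-1^0·+1^1 = +1.
(a,b)_2: α=5, β=-3; u≡1, v≡3 (mod 8); ε(u)ε(v)=0·1, αω(v)=5·1, βω(u)=-3·0; sum ≡ 1  ⇒  -1.
(a,b)_∞: sgn(58786)=+, sgn(-506)=−, so +1.
(a,b)_11: α=0, u≡10; β=1, v≡5 (mod 11); (10|11)=-1, (5|11)=+1; sign (−1)^0·-1^1·+1^0 = -1.
(a,b)_23: α=0, u≡11; β=1, v≡2 (mod 23); (11|23)=-1, (2|23)=+1; sign (−1)^0·-1^1·+1^0 = -1.
(a,b)_19: α=1, u≡4; β=0, v≡1 (mod 19); (4|19)=+1, (1|19)=+1; sign (−1)^0·+1^0·+1^1 = +1.
(a,b)_5: α=2, u≡4; β=4, v≡1 (mod 5); (4|5)=+1, (1|5)=+1; sign (−1)^0·+1^4·+1^2 = +1.
(58786, -506 / ℚ) ramifies at {2, 7, 11, 23}: a division algebra.

[2, 7, 11, 23]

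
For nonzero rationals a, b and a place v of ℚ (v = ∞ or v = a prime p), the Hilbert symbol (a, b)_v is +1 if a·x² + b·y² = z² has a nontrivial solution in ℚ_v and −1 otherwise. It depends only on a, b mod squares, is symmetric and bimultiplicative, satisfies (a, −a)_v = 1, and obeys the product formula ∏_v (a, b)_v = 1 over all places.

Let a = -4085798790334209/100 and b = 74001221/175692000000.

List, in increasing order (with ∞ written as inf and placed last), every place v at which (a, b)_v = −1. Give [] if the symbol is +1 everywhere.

[2, 13, 37, 53]

Mod squares: a ≡ -61106721, b ≡ 1887. Check v ∈ {∞, 2, 3, 5, 7, 11, 13, 17, 37, 47, 53}.
v=53: a=53^1·(≡51), b=53^0·(≡2) mod 53; (51|53)=-1, (2|53)=-1; (−1)^{1·0·26}·(-1)^0·(-1)^1 = -1.
v=17: a=17^3·(≡13), b=17^1·(≡16) mod 17; (13|17)=+1, (16|17)=+1; (−1)^{3·1·8}·(+1)^1·(+1)^3 = +1.
v=11: a=11^0·(≡8), b=11^-4·(≡8) mod 11; (8|11)=-1, (8|11)=-1; (−1)^{0·-4·5}·(-1)^-4·(-1)^0 = +1.
v=47: a=47^1·(≡3), b=47^0·(≡21) mod 47; (3|47)=+1, (21|47)=+1; (−1)^{1·0·23}·(+1)^0·(+1)^1 = +1.
v=2: v_2(a)=-2, v_2(b)=-8; units ≡ 7, 7 (mod 8); ε·ε+αω+βω = 1·1+-2·0+-8·0 ≡ 1  ⇒  (a,b)_2 = -1.
v=3: a=3^1·(≡1), b=3^-1·(≡2) mod 3; (1|3)=+1, (2|3)=-1; (−1)^{1·-1·1}·(+1)^-1·(-1)^1 = +1.
v=7: a=7^0·(≡5), b=7^6·(≡1) mod 7; (5|7)=-1, (1|7)=+1; (−1)^{0·6·3}·(-1)^6·(+1)^0 = +1.
v=∞: -61106721 < 0 and 1887 > 0  ⇒  (a,b)_∞ = +1.
v=5: a=5^-2·(≡4), b=5^-6·(≡2) mod 5; (4|5)=+1, (2|5)=-1; (−1)^{-2·-6·2}·(+1)^-6·(-1)^-2 = +1.
v=13: a=13^3·(≡9), b=13^0·(≡6) mod 13; (9|13)=+1, (6|13)=-1; (−1)^{3·0·6}·(+1)^0·(-1)^3 = -1.
v=37: a=37^3·(≡27), b=37^1·(≡23) mod 37; (27|37)=+1, (23|37)=-1; (−1)^{3·1·18}·(+1)^1·(-1)^3 = -1.
Ram(-61106721, 1887) = {2, 13, 37, 53}; no ℚ_2-point on the conic.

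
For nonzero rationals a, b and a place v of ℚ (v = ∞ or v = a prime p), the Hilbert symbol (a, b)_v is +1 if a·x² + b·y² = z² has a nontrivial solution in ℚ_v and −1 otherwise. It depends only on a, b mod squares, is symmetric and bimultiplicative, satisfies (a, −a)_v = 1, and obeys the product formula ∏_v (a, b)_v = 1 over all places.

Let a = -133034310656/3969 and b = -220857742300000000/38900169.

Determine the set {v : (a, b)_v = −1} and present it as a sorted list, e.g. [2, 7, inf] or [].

[17, 19, 47, inf]

(a, b) ≡ (-359879, -6117943) mod (ℚ^×)²; places V = {2, 3, 5, 7, 11, 13, 17, 19, 31, 47, ∞}.
(a,b)_19: α=3, u≡2; β=3, v≡14 (mod 19); (2|19)=-1, (14|19)=-1; sign (−1)^1·-1^3·-1^3 = -1.
(a,b)_7: α=-2, u≡3; β=-2, v≡2 (mod 7); (3|7)=-1, (2|7)=+1; sign (−1)^0·-1^-2·+1^-2 = +1.
(a,b)_5: α=0, u≡1; β=8, v≡3 (mod 5); (1|5)=+1, (3|5)=-1; sign (−1)^0·+1^8·-1^0 = +1.
(a,b)_17: α=0, u≡5; β=1, v≡6 (mod 17); (5|17)=-1, (6|17)=-1; sign (−1)^0·-1^1·-1^0 = -1.
(a,b)_31: α=1, u≡10; β=1, v≡11 (mod 31); (10|31)=+1, (11|31)=-1; sign (−1)^1·+1^1·-1^1 = +1.
(a,b)_13: α=1, u≡6; β=1, v≡7 (mod 13); (6|13)=-1, (7|13)=-1; sign (−1)^0·-1^1·-1^1 = +1.
(a,b)_11: α=0, u≡8; β=-2, v≡1 (mod 11); (8|11)=-1, (1|11)=+1; sign (−1)^0·-1^-2·+1^0 = +1.
(a,b)_47: α=1, u≡42; β=1, v≡12 (mod 47); (42|47)=+1, (12|47)=+1; sign (−1)^1·+1^1·+1^1 = -1.
(a,b)_∞: sgn(-359879)=−, sgn(-6117943)=−, so -1.
(a,b)_3: α=-4, u≡1; β=-8, v≡2 (mod 3); (1|3)=+1, (2|3)=-1; sign (−1)^0·+1^-8·-1^-4 = +1.
(a,b)_2: α=10, β=8; u≡1, v≡1 (mod 8); ε(u)ε(v)=0·0, αω(v)=10·0, βω(u)=8·0; sum ≡ 0  ⇒  +1.
Ram(-359879, -6117943) = {17, 19, 47, ∞}; no ℚ_17-point on the conic.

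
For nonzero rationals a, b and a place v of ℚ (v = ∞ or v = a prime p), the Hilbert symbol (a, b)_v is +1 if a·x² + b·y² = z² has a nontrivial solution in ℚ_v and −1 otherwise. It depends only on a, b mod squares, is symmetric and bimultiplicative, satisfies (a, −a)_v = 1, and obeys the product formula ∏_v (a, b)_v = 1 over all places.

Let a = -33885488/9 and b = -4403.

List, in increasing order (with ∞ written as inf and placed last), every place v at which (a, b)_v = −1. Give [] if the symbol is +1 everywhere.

[17, inf]

(a, b) ≡ (-1547, -4403) mod (ℚ^×)²; places V = {2, 3, 7, 13, 17, 37, ∞}.
(a,b)_13: α=1, u≡6; β=0, v≡4 (mod 13); (6|13)=-1, (4|13)=+1; sign (−1)^0·-1^0·+1^1 = +1.
(a,b)_2: α=4, β=0; u≡5, v≡5 (mod 8); ε(u)ε(v)=0·0, αω(v)=4·1, βω(u)=0·1; sum ≡ 0  ⇒  +1.
(a,b)_17: α=1, u≡6; β=1, v≡13 (mod 17); (6|17)=-1, (13|17)=+1; sign (−1)^0·-1^1·+1^1 = -1.
(a,b)_3: α=-2, u≡1; β=0, v≡1 (mod 3); (1|3)=+1, (1|3)=+1; sign (−1)^0·+1^0·+1^-2 = +1.
(a,b)_37: α=2, u≡33; β=1, v≡29 (mod 37); (33|37)=+1, (29|37)=-1; sign (−1)^0·+1^1·-1^2 = +1.
(a,b)_∞: sgn(-1547)=−, sgn(-4403)=−, so -1.
(a,b)_7: α=1, u≡5; β=1, v≡1 (mod 7); (5|7)=-1, (1|7)=+1; sign (−1)^1·-1^1·+1^1 = +1.
(-1547, -4403 / ℚ) ramifies at {17, ∞}: a division algebra.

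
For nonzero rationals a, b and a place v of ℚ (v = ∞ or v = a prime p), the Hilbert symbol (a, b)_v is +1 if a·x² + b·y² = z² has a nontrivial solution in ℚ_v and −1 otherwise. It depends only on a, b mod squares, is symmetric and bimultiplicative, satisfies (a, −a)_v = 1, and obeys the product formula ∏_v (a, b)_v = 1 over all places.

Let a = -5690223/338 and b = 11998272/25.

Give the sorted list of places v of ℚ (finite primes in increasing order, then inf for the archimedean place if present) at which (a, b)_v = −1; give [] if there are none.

Mod squares: a ≡ -25806, b ≡ 187473. Check v ∈ {∞, 2, 3, 5, 7, 11, 13, 17, 19, 23}.
v=∞: -25806 < 0 and 187473 > 0  ⇒  (a,b)_∞ = +1.
v=13: a=13^-2·(≡10), b=13^1·(≡4) mod 13; (10|13)=+1, (4|13)=+1; (−1)^{-2·1·6}·(+1)^1·(+1)^-2 = +1.
v=2: v_2(a)=-1, v_2(b)=6; units ≡ 1, 1 (mod 8); ε·ε+αω+βω = 0·0+-1·0+6·0 ≡ 0  ⇒  (a,b)_2 = +1.
v=19: a=19^0·(≡2), b=19^1·(≡7) mod 19; (2|19)=-1, (7|19)=+1; (−1)^{0·1·9}·(-1)^1·(+1)^0 = -1.
v=3: a=3^3·(≡2), b=3^1·(≡1) mod 3; (2|3)=-1, (1|3)=+1; (−1)^{3·1·1}·(-1)^1·(+1)^3 = +1.
v=7: a=7^2·(≡5), b=7^0·(≡5) mod 7; (5|7)=-1, (5|7)=-1; (−1)^{2·0·3}·(-1)^0·(-1)^2 = +1.
v=17: a=17^1·(≡3), b=17^0·(≡10) mod 17; (3|17)=-1, (10|17)=-1; (−1)^{1·0·8}·(-1)^0·(-1)^1 = -1.
v=23: a=23^1·(≡15), b=23^1·(≡12) mod 23; (15|23)=-1, (12|23)=+1; (−1)^{1·1·11}·(-1)^1·(+1)^1 = +1.
v=5: a=5^0·(≡4), b=5^-2·(≡2) mod 5; (4|5)=+1, (2|5)=-1; (−1)^{0·-2·2}·(+1)^-2·(-1)^0 = +1.
v=11: a=11^1·(≡6), b=11^1·(≡1) mod 11; (6|11)=-1, (1|11)=+1; (−1)^{1·1·5}·(-1)^1·(+1)^1 = +1.
Ram(-25806, 187473) = {17, 19}; no ℚ_17-point on the conic.

[17, 19]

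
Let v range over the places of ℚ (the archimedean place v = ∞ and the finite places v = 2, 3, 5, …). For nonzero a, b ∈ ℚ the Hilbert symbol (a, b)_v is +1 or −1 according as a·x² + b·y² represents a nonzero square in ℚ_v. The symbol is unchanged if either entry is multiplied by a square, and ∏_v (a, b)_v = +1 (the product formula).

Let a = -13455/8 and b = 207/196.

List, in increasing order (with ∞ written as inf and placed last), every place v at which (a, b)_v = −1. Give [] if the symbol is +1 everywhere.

Mod squares: a ≡ -2990, b ≡ 23. Check v ∈ {∞, 2, 3, 5, 7, 13, 23}.
v=7: a=7^0·(≡6), b=7^-2·(≡1) mod 7; (6|7)=-1, (1|7)=+1; (−1)^{0·-2·3}·(-1)^-2·(+1)^0 = +1.
v=∞: -2990 < 0 and 23 > 0  ⇒  (a,b)_∞ = +1.
v=23: a=23^1·(≡16), b=23^1·(≡18) mod 23; (16|23)=+1, (18|23)=+1; (−1)^{1·1·11}·(+1)^1·(+1)^1 = -1.
v=13: a=13^1·(≡12), b=13^0·(≡12) mod 13; (12|13)=+1, (12|13)=+1; (−1)^{1·0·6}·(+1)^0·(+1)^1 = +1.
v=5: a=5^1·(≡3), b=5^0·(≡2) mod 5; (3|5)=-1, (2|5)=-1; (−1)^{1·0·2}·(-1)^0·(-1)^1 = -1.
v=2: v_2(a)=-3, v_2(b)=-2; units ≡ 1, 7 (mod 8); ε·ε+αω+βω = 0·1+-3·0+-2·0 ≡ 0  ⇒  (a,b)_2 = +1.
v=3: a=3^2·(≡1), b=3^2·(≡2) mod 3; (1|3)=+1, (2|3)=-1; (−1)^{2·2·1}·(+1)^2·(-1)^2 = +1.
Ram(-2990, 23) = {5, 23}; no ℚ_5-point on the conic.

[5, 23]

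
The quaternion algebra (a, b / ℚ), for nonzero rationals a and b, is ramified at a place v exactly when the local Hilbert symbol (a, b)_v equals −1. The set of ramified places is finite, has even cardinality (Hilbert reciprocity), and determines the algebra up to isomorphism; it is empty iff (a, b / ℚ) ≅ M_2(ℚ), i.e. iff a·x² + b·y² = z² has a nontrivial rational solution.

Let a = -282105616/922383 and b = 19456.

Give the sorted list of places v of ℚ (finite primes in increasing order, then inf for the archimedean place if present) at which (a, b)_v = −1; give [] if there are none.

[7, 19]

Mod squares: a ≡ -7, b ≡ 19. Check v ∈ {∞, 2, 3, 7, 11, 13, 17, 19}.
v=19: a=19^2·(≡10), b=19^1·(≡17) mod 19; (10|19)=-1, (17|19)=+1; (−1)^{2·1·9}·(-1)^1·(+1)^2 = -1.
v=2: v_2(a)=4, v_2(b)=10; units ≡ 1, 3 (mod 8); ε·ε+αω+βω = 0·1+4·1+10·0 ≡ 0  ⇒  (a,b)_2 = +1.
v=∞: -7 < 0 and 19 > 0  ⇒  (a,b)_∞ = +1.
v=3: a=3^-2·(≡2), b=3^0·(≡1) mod 3; (2|3)=-1, (1|3)=+1; (−1)^{-2·0·1}·(-1)^0·(+1)^-2 = +1.
v=17: a=17^2·(≡7), b=17^0·(≡8) mod 17; (7|17)=-1, (8|17)=+1; (−1)^{2·0·8}·(-1)^0·(+1)^2 = +1.
v=13: a=13^2·(≡2), b=13^0·(≡8) mod 13; (2|13)=-1, (8|13)=-1; (−1)^{2·0·6}·(-1)^0·(-1)^2 = +1.
v=7: a=7^-1·(≡5), b=7^0·(≡3) mod 7; (5|7)=-1, (3|7)=-1; (−1)^{-1·0·3}·(-1)^0·(-1)^-1 = -1.
v=11: a=11^-4·(≡4), b=11^0·(≡8) mod 11; (4|11)=+1, (8|11)=-1; (−1)^{-4·0·5}·(+1)^0·(-1)^-4 = +1.
Ram(-7, 19) = {7, 19}; no ℚ_7-point on the conic.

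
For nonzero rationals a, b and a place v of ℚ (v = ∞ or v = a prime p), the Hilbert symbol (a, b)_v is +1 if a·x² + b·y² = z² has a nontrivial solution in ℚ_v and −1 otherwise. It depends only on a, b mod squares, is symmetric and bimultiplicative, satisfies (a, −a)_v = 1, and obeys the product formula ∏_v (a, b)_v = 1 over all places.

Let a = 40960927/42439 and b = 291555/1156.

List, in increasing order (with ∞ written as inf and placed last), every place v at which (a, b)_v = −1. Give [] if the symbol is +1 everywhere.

[5, 7, 11, 19]

Mod squares: a ≡ 217, b ≡ 32395. Check v ∈ {∞, 2, 3, 5, 7, 11, 17, 19, 31, 37, 41, 59}.
v=11: a=11^0·(≡7), b=11^1·(≡6) mod 11; (7|11)=-1, (6|11)=-1; (−1)^{0·1·5}·(-1)^1·(-1)^0 = -1.
v=5: a=5^0·(≡3), b=5^1·(≡1) mod 5; (3|5)=-1, (1|5)=+1; (−1)^{0·1·2}·(-1)^1·(+1)^0 = -1.
v=7: a=7^1·(≡6), b=7^0·(≡5) mod 7; (6|7)=-1, (5|7)=-1; (−1)^{1·0·3}·(-1)^0·(-1)^1 = -1.
v=∞: 217 > 0 and 32395 > 0  ⇒  (a,b)_∞ = +1.
v=41: a=41^2·(≡34), b=41^0·(≡21) mod 41; (34|41)=-1, (21|41)=+1; (−1)^{2·0·20}·(-1)^0·(+1)^2 = +1.
v=59: a=59^2·(≡8), b=59^0·(≡28) mod 59; (8|59)=-1, (28|59)=+1; (−1)^{2·0·29}·(-1)^0·(+1)^2 = +1.
v=2: v_2(a)=0, v_2(b)=-2; units ≡ 1, 3 (mod 8); ε·ε+αω+βω = 0·1+0·1+-2·0 ≡ 0  ⇒  (a,b)_2 = +1.
v=19: a=19^0·(≡2), b=19^1·(≡15) mod 19; (2|19)=-1, (15|19)=-1; (−1)^{0·1·9}·(-1)^1·(-1)^0 = -1.
v=3: a=3^0·(≡1), b=3^2·(≡1) mod 3; (1|3)=+1, (1|3)=+1; (−1)^{0·2·1}·(+1)^2·(+1)^0 = +1.
v=37: a=37^-2·(≡18), b=37^0·(≡20) mod 37; (18|37)=-1, (20|37)=-1; (−1)^{-2·0·18}·(-1)^0·(-1)^-2 = +1.
v=31: a=31^-1·(≡20), b=31^1·(≡22) mod 31; (20|31)=+1, (22|31)=-1; (−1)^{-1·1·15}·(+1)^1·(-1)^-1 = +1.
v=17: a=17^0·(≡8), b=17^-2·(≡14) mod 17; (8|17)=+1, (14|17)=-1; (−1)^{0·-2·8}·(+1)^-2·(-1)^0 = +1.
|Ram(217, 32395)| = 4, even; anisotropic at {5, 7, 11, 19}.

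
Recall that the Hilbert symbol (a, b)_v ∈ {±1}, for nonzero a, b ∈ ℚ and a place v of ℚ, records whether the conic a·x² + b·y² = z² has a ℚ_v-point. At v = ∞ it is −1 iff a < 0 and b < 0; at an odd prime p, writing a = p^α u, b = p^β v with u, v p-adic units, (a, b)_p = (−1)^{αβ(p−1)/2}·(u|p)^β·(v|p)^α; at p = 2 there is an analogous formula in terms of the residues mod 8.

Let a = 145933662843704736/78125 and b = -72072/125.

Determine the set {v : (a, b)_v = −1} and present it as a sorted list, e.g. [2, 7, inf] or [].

[2, 5]

(a, b) ≡ (130, -10010) mod (ℚ^×)²; places V = {2, 3, 5, 7, 11, 13, ∞}.
(a,b)_2: α=5, β=3; u≡1, v≡3 (mod 8); ε(u)ε(v)=0·1, αω(v)=5·1, βω(u)=3·0; sum ≡ 1  ⇒  -1.
(a,b)_11: α=4, u≡3; β=1, v≡1 (mod 11); (3|11)=+1, (1|11)=+1; sign (−1)^0·+1^1·+1^4 = +1.
(a,b)_13: α=3, u≡12; β=1, v≡9 (mod 13); (12|13)=+1, (9|13)=+1; sign (−1)^0·+1^1·+1^3 = +1.
(a,b)_7: α=4, u≡4; β=1, v≡6 (mod 7); (4|7)=+1, (6|7)=-1; sign (−1)^0·+1^1·-1^4 = +1.
(a,b)_5: α=-7, u≡1; β=-3, v≡3 (mod 5); (1|5)=+1, (3|5)=-1; sign (−1)^0·+1^-3·-1^-7 = -1.
(a,b)_∞: sgn(130)=+, sgn(-10010)=−, so +1.
(a,b)_3: α=10, u≡1; β=2, v≡1 (mod 3); (1|3)=+1, (1|3)=+1; sign (−1)^0·+1^2·+1^10 = +1.
Ram(130, -10010) = {2, 5}; no ℚ_2-point on the conic.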